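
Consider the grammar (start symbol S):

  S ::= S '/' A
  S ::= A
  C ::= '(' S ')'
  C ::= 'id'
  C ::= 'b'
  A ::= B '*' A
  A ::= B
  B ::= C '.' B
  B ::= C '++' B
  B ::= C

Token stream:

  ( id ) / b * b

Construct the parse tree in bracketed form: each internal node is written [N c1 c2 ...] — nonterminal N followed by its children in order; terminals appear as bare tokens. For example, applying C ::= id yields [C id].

S
S / A
A / A
B / A
C / A
( S ) / A
( A ) / A
( B ) / A
( C ) / A
( id ) / A
( id ) / B * A
( id ) / C * A
( id ) / b * A
( id ) / b * B
( id ) / b * C
( id ) / b * b

[S [S [A [B [C ( [S [A [B [C id]]]] )]]]] / [A [B [C b]] * [A [B [C b]]]]]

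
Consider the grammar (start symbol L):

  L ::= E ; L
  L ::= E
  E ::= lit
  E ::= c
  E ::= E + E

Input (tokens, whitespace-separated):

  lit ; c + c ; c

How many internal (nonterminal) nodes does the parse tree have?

8

[L [E lit] ; [L [E [E c] + [E c]] ; [L [E c]]]]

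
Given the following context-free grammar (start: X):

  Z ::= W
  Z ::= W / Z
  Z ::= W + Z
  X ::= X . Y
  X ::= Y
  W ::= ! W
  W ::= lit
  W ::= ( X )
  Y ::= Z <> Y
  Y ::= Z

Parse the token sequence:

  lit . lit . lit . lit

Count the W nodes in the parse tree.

[X [X [X [X [Y [Z [W lit]]]] . [Y [Z [W lit]]]] . [Y [Z [W lit]]]] . [Y [Z [W lit]]]]

4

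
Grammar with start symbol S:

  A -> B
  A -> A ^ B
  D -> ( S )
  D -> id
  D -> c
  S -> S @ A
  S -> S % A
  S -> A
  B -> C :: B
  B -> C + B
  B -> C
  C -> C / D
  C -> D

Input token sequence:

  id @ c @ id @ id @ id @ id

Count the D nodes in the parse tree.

6

[S [S [S [S [S [S [A [B [C [D id]]]]] @ [A [B [C [D c]]]]] @ [A [B [C [D id]]]]] @ [A [B [C [D id]]]]] @ [A [B [C [D id]]]]] @ [A [B [C [D id]]]]]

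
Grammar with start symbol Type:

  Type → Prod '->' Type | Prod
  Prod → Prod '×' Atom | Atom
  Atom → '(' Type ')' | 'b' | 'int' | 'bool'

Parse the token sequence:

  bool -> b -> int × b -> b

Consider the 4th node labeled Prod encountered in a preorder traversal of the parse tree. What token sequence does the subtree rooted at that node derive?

int

[Type [Prod [Atom bool]] -> [Type [Prod [Atom b]] -> [Type [Prod [Prod [Atom int]] × [Atom b]] -> [Type [Prod [Atom b]]]]]]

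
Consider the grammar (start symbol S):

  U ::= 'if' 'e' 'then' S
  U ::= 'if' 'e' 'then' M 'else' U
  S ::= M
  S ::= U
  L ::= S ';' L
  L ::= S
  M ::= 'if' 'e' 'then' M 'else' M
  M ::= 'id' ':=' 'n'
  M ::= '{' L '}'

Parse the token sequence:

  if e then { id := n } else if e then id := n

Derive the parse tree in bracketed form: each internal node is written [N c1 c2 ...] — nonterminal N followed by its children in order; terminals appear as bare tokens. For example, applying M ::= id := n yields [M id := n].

S
U
if e then M else U
if e then { L } else U
if e then { S } else U
if e then { M } else U
if e then { id := n } else U
if e then { id := n } else if e then S
if e then { id := n } else if e then M
if e then { id := n } else if e then id := n

[S [U if e then [M { [L [S [M id := n]]] }] else [U if e then [S [M id := n]]]]]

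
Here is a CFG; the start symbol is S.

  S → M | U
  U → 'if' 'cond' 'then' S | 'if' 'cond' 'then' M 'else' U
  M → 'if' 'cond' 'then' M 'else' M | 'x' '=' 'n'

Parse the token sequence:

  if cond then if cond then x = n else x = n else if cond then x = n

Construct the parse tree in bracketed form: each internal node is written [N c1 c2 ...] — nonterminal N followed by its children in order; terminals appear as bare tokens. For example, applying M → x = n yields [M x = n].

[S [U if cond then [M if cond then [M x = n] else [M x = n]] else [U if cond then [S [M x = n]]]]]

S
U
if cond then M else U
if cond then if cond then M else M else U
if cond then if cond then x = n else M else U
if cond then if cond then x = n else x = n else U
if cond then if cond then x = n else x = n else if cond then S
if cond then if cond then x = n else x = n else if cond then M
if cond then if cond then x = n else x = n else if cond then x = n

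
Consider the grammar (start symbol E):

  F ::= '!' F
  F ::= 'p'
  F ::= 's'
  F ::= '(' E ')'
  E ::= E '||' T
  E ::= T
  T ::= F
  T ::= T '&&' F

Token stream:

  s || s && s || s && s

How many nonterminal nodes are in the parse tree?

13

[E [E [E [T [F s]]] || [T [T [F s]] && [F s]]] || [T [T [F s]] && [F s]]]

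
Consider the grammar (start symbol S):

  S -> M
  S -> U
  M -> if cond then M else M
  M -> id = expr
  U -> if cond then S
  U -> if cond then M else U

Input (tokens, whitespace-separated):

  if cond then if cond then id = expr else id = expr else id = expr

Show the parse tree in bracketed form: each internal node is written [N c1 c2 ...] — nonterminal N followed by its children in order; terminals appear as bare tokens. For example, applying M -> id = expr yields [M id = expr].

S
M
if cond then M else M
if cond then if cond then M else M else M
if cond then if cond then id = expr else M else M
if cond then if cond then id = expr else id = expr else M
if cond then if cond then id = expr else id = expr else id = expr

[S [M if cond then [M if cond then [M id = expr] else [M id = expr]] else [M id = expr]]]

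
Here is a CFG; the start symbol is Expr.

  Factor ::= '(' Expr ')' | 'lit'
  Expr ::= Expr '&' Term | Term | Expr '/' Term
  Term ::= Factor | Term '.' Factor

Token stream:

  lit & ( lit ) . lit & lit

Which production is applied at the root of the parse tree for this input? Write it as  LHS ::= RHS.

Expr ::= Expr '&' Term

[Expr [Expr [Expr [Term [Factor lit]]] & [Term [Term [Factor ( [Expr [Term [Factor lit]]] )]] . [Factor lit]]] & [Term [Factor lit]]]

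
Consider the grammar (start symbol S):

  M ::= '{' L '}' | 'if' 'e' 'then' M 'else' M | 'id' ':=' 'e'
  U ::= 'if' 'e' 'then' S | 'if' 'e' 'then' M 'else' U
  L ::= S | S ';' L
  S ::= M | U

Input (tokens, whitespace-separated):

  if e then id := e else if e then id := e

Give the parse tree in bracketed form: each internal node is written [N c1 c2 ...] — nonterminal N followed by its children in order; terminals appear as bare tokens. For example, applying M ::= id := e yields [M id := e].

S
U
if e then M else U
if e then id := e else U
if e then id := e else if e then S
if e then id := e else if e then M
if e then id := e else if e then id := e

[S [U if e then [M id := e] else [U if e then [S [M id := e]]]]]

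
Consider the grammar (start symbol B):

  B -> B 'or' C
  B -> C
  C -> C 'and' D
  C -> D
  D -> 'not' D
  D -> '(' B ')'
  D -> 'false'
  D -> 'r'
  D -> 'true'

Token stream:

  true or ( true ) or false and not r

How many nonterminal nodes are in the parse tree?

15

[B [B [B [C [D true]]] or [C [D ( [B [C [D true]]] )]]] or [C [C [D false]] and [D not [D r]]]]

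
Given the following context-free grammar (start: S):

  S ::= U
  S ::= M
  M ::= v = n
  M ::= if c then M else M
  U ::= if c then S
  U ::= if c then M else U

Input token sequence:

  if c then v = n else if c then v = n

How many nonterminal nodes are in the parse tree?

6

[S [U if c then [M v = n] else [U if c then [S [M v = n]]]]]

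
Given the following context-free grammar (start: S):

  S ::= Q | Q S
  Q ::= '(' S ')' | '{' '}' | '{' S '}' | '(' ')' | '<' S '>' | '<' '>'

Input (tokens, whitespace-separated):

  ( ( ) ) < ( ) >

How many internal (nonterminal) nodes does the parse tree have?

[S [Q ( [S [Q ( )]] )] [S [Q < [S [Q ( )]] >]]]

8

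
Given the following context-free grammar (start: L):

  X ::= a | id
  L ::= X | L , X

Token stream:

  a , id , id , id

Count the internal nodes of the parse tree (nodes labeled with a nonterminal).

[L [L [L [L [X a]] , [X id]] , [X id]] , [X id]]

8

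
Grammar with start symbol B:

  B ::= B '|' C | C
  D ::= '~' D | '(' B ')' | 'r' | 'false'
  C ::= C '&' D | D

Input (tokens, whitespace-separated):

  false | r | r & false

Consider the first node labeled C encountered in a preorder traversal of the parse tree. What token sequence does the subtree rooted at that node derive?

[B [B [B [C [D false]]] | [C [D r]]] | [C [C [D r]] & [D false]]]

false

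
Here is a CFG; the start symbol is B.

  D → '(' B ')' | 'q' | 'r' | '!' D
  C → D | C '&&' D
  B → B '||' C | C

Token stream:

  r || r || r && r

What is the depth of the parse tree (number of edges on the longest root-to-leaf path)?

[B [B [B [C [D r]]] || [C [D r]]] || [C [C [D r]] && [D r]]]

5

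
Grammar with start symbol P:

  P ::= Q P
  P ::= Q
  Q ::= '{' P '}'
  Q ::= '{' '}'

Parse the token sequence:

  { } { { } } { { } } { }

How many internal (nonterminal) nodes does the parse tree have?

[P [Q { }] [P [Q { [P [Q { }]] }] [P [Q { [P [Q { }]] }] [P [Q { }]]]]]

12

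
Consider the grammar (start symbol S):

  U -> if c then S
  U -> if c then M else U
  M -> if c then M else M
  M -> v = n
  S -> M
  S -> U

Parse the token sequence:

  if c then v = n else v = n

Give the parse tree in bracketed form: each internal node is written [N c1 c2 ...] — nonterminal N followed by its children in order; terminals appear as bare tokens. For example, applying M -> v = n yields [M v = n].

S
M
if c then M else M
if c then v = n else M
if c then v = n else v = n

[S [M if c then [M v = n] else [M v = n]]]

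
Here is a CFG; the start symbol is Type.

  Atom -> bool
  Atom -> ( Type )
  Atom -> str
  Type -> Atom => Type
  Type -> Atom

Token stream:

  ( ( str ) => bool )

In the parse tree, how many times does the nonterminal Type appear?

[Type [Atom ( [Type [Atom ( [Type [Atom str]] )] => [Type [Atom bool]]] )]]

4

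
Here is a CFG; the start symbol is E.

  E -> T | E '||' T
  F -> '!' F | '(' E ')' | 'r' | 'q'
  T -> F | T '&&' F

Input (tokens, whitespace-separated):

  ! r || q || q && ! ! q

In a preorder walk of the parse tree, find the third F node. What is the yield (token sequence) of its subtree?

q

[E [E [E [T [F ! [F r]]]] || [T [F q]]] || [T [T [F q]] && [F ! [F ! [F q]]]]]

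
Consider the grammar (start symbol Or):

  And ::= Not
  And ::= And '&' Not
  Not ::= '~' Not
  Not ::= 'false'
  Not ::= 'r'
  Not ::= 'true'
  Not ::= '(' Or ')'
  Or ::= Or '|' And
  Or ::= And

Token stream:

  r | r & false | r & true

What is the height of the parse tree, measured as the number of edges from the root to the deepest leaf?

5

[Or [Or [Or [And [Not r]]] | [And [And [Not r]] & [Not false]]] | [And [And [Not r]] & [Not true]]]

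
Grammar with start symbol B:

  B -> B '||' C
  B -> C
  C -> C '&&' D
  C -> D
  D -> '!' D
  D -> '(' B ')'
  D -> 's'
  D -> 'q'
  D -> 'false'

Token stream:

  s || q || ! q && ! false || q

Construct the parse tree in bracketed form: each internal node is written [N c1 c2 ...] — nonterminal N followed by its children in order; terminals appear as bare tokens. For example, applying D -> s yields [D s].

B
B || C
B || C || C
B || C || C || C
C || C || C || C
D || C || C || C
s || C || C || C
s || D || C || C
s || q || C || C
s || q || C && D || C
s || q || D && D || C
s || q || ! D && D || C
s || q || ! q && D || C
s || q || ! q && ! D || C
s || q || ! q && ! false || C
s || q || ! q && ! false || D
s || q || ! q && ! false || q

[B [B [B [B [C [D s]]] || [C [D q]]] || [C [C [D ! [D q]]] && [D ! [D false]]]] || [C [D q]]]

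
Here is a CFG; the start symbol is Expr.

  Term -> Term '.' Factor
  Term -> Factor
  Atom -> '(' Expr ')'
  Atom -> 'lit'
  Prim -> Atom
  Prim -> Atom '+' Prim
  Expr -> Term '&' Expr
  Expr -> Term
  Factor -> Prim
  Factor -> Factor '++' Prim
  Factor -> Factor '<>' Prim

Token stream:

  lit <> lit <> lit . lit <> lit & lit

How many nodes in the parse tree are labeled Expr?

2

[Expr [Term [Term [Factor [Factor [Factor [Prim [Atom lit]]] <> [Prim [Atom lit]]] <> [Prim [Atom lit]]]] . [Factor [Factor [Prim [Atom lit]]] <> [Prim [Atom lit]]]] & [Expr [Term [Factor [Prim [Atom lit]]]]]]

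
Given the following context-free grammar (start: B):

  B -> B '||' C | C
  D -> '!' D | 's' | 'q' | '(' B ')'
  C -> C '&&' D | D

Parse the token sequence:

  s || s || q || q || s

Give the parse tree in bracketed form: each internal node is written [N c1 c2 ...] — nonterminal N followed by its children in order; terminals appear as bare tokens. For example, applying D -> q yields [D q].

B
B || C
B || C || C
B || C || C || C
B || C || C || C || C
C || C || C || C || C
D || C || C || C || C
s || C || C || C || C
s || D || C || C || C
s || s || C || C || C
s || s || D || C || C
s || s || q || C || C
s || s || q || D || C
s || s || q || q || C
s || s || q || q || D
s || s || q || q || s

[B [B [B [B [B [C [D s]]] || [C [D s]]] || [C [D q]]] || [C [D q]]] || [C [D s]]]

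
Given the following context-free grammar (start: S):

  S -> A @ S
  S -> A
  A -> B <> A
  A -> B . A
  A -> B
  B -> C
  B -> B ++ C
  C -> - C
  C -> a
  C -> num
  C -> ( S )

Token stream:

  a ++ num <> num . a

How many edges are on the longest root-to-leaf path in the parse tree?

6

[S [A [B [B [C a]] ++ [C num]] <> [A [B [C num]] . [A [B [C a]]]]]]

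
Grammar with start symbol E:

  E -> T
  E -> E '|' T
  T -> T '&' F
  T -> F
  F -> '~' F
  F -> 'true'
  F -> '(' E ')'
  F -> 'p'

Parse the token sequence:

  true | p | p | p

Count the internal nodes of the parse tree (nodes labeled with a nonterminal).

12

[E [E [E [E [T [F true]]] | [T [F p]]] | [T [F p]]] | [T [F p]]]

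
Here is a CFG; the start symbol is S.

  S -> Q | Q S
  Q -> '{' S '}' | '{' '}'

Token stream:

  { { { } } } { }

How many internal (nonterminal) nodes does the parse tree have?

8

[S [Q { [S [Q { [S [Q { }]] }]] }] [S [Q { }]]]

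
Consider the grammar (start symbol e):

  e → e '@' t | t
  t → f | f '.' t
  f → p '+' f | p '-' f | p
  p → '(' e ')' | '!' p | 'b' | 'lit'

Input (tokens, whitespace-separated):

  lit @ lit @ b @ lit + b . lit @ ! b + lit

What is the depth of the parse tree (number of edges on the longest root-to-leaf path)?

[e [e [e [e [e [t [f [p lit]]]] @ [t [f [p lit]]]] @ [t [f [p b]]]] @ [t [f [p lit] + [f [p b]]] . [t [f [p lit]]]]] @ [t [f [p ! [p b]] + [f [p lit]]]]]

8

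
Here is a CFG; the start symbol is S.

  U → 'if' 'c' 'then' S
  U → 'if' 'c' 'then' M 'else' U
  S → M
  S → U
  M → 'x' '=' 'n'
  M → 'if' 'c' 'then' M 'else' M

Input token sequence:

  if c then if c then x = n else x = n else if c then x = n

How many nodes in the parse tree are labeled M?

[S [U if c then [M if c then [M x = n] else [M x = n]] else [U if c then [S [M x = n]]]]]

4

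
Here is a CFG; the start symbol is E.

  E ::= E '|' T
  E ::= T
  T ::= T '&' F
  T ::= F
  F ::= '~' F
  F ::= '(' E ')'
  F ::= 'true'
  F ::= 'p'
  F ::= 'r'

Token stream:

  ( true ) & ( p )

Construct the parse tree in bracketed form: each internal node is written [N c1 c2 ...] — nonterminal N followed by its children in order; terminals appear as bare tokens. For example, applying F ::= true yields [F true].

[E [T [T [F ( [E [T [F true]]] )]] & [F ( [E [T [F p]]] )]]]

E
T
T & F
F & F
( E ) & F
( T ) & F
( F ) & F
( true ) & F
( true ) & ( E )
( true ) & ( T )
( true ) & ( F )
( true ) & ( p )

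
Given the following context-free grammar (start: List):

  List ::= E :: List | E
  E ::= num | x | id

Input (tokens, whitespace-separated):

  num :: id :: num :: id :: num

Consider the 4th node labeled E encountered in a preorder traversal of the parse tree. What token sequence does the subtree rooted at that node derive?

id

[List [E num] :: [List [E id] :: [List [E num] :: [List [E id] :: [List [E num]]]]]]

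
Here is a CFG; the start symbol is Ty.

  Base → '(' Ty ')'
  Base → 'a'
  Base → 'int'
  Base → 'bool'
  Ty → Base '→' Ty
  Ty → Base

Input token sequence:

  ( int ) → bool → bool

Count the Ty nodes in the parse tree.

4

[Ty [Base ( [Ty [Base int]] )] → [Ty [Base bool] → [Ty [Base bool]]]]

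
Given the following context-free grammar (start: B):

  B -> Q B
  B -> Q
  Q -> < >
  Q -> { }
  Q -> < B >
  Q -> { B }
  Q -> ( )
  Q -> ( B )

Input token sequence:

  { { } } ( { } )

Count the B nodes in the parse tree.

4

[B [Q { [B [Q { }]] }] [B [Q ( [B [Q { }]] )]]]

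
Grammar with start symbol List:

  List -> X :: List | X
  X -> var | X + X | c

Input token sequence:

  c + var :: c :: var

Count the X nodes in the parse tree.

[List [X [X c] + [X var]] :: [List [X c] :: [List [X var]]]]

5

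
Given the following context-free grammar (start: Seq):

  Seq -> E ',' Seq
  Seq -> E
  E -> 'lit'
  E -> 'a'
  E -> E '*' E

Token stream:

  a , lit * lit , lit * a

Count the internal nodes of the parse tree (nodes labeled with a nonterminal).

10

[Seq [E a] , [Seq [E [E lit] * [E lit]] , [Seq [E [E lit] * [E a]]]]]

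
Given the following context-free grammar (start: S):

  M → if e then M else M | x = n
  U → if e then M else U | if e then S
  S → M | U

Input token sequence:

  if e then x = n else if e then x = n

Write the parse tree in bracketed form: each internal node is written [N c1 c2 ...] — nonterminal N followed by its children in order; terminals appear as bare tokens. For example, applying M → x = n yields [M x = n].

S
U
if e then M else U
if e then x = n else U
if e then x = n else if e then S
if e then x = n else if e then M
if e then x = n else if e then x = n

[S [U if e then [M x = n] else [U if e then [S [M x = n]]]]]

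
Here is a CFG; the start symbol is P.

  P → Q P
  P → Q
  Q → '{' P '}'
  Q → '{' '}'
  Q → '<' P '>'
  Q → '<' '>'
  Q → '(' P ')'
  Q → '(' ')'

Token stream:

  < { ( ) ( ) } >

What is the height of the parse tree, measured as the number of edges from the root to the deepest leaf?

7

[P [Q < [P [Q { [P [Q ( )] [P [Q ( )]]] }]] >]]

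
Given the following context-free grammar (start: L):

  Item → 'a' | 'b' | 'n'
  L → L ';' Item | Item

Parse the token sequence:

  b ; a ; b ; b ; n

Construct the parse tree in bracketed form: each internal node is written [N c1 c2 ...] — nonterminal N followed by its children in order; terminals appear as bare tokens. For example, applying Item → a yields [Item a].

[L [L [L [L [L [Item b]] ; [Item a]] ; [Item b]] ; [Item b]] ; [Item n]]

L
L ; Item
L ; Item ; Item
L ; Item ; Item ; Item
L ; Item ; Item ; Item ; Item
Item ; Item ; Item ; Item ; Item
b ; Item ; Item ; Item ; Item
b ; a ; Item ; Item ; Item
b ; a ; b ; Item ; Item
b ; a ; b ; b ; Item
b ; a ; b ; b ; n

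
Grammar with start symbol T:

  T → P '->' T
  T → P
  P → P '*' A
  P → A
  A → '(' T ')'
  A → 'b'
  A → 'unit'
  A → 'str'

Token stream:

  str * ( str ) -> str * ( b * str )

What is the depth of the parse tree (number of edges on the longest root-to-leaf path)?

[T [P [P [A str]] * [A ( [T [P [A str]]] )]] -> [T [P [P [A str]] * [A ( [T [P [P [A b]] * [A str]]] )]]]]

8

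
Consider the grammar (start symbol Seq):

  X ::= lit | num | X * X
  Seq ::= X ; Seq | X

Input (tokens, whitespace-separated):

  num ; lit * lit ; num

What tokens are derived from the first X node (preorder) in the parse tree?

num

[Seq [X num] ; [Seq [X [X lit] * [X lit]] ; [Seq [X num]]]]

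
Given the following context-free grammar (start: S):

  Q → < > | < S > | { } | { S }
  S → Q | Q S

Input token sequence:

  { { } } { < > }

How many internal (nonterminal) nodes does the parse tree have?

8

[S [Q { [S [Q { }]] }] [S [Q { [S [Q < >]] }]]]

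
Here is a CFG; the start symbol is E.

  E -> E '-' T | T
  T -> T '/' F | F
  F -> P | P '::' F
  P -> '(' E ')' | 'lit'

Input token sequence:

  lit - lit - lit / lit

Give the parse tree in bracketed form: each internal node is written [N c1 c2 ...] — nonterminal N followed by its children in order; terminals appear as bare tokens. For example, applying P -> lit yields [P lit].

E
E - T
E - T - T
T - T - T
F - T - T
P - T - T
lit - T - T
lit - F - T
lit - P - T
lit - lit - T
lit - lit - T / F
lit - lit - F / F
lit - lit - P / F
lit - lit - lit / F
lit - lit - lit / P
lit - lit - lit / lit

[E [E [E [T [F [P lit]]]] - [T [F [P lit]]]] - [T [T [F [P lit]]] / [F [P lit]]]]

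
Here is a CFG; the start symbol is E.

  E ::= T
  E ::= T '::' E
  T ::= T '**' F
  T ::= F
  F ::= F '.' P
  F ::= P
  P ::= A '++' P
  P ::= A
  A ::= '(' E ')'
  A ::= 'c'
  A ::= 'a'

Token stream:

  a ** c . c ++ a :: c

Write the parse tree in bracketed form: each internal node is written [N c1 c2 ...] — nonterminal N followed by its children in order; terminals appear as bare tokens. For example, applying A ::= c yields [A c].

E
T :: E
T ** F :: E
F ** F :: E
P ** F :: E
A ** F :: E
a ** F :: E
a ** F . P :: E
a ** P . P :: E
a ** A . P :: E
a ** c . P :: E
a ** c . A ++ P :: E
a ** c . c ++ P :: E
a ** c . c ++ A :: E
a ** c . c ++ a :: E
a ** c . c ++ a :: T
a ** c . c ++ a :: F
a ** c . c ++ a :: P
a ** c . c ++ a :: A
a ** c . c ++ a :: c

[E [T [T [F [P [A a]]]] ** [F [F [P [A c]]] . [P [A c] ++ [P [A a]]]]] :: [E [T [F [P [A c]]]]]]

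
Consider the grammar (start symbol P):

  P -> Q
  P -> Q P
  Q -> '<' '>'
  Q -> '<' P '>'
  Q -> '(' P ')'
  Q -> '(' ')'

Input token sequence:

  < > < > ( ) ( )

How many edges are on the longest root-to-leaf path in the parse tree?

5

[P [Q < >] [P [Q < >] [P [Q ( )] [P [Q ( )]]]]]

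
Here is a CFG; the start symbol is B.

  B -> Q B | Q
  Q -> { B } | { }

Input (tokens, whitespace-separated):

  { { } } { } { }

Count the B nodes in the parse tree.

4

[B [Q { [B [Q { }]] }] [B [Q { }] [B [Q { }]]]]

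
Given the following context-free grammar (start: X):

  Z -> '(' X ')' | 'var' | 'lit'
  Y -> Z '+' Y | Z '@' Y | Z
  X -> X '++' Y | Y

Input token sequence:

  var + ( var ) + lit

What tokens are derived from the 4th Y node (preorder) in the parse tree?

lit

[X [Y [Z var] + [Y [Z ( [X [Y [Z var]]] )] + [Y [Z lit]]]]]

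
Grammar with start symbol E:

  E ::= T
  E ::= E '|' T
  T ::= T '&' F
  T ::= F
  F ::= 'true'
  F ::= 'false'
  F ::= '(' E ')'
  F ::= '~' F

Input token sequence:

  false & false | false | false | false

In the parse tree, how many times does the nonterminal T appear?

5

[E [E [E [E [T [T [F false]] & [F false]]] | [T [F false]]] | [T [F false]]] | [T [F false]]]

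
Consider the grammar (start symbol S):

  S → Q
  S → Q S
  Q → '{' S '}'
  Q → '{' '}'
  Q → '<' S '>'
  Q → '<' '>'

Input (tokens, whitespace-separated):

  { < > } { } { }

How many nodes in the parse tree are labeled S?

4

[S [Q { [S [Q < >]] }] [S [Q { }] [S [Q { }]]]]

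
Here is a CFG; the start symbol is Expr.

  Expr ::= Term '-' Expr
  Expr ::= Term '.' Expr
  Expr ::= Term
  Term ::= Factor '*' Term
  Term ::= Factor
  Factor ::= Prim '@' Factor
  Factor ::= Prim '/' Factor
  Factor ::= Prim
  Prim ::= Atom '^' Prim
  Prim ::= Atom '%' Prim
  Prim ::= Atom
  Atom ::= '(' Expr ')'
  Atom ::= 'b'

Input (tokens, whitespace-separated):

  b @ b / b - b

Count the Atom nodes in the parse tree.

4

[Expr [Term [Factor [Prim [Atom b]] @ [Factor [Prim [Atom b]] / [Factor [Prim [Atom b]]]]]] - [Expr [Term [Factor [Prim [Atom b]]]]]]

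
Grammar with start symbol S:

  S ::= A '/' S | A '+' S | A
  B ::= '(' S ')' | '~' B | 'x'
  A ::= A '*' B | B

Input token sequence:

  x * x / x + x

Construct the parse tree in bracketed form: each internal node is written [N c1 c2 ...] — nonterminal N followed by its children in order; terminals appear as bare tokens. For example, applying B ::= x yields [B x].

S
A / S
A * B / S
B * B / S
x * B / S
x * x / S
x * x / A + S
x * x / B + S
x * x / x + S
x * x / x + A
x * x / x + B
x * x / x + x

[S [A [A [B x]] * [B x]] / [S [A [B x]] + [S [A [B x]]]]]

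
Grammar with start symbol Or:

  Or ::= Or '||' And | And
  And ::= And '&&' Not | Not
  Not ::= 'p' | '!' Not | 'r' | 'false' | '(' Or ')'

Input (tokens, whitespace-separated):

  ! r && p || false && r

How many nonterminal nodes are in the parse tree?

[Or [Or [And [And [Not ! [Not r]]] && [Not p]]] || [And [And [Not false]] && [Not r]]]

11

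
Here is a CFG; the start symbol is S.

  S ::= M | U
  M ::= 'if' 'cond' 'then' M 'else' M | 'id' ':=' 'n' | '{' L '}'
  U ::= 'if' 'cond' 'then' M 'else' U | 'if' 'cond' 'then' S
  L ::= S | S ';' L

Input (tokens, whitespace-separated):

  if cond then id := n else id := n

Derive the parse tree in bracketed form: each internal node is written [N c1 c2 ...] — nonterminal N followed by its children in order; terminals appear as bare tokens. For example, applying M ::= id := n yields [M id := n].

[S [M if cond then [M id := n] else [M id := n]]]

S
M
if cond then M else M
if cond then id := n else M
if cond then id := n else id := n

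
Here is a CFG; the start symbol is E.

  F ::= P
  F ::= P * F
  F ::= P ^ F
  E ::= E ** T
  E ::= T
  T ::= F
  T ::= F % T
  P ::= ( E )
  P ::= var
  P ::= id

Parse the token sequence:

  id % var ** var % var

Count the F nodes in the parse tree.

4

[E [E [T [F [P id]] % [T [F [P var]]]]] ** [T [F [P var]] % [T [F [P var]]]]]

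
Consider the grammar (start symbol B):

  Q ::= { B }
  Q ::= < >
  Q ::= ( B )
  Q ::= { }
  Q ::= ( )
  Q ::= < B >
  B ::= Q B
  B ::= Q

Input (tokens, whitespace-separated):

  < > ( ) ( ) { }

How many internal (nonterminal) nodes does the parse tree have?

8

[B [Q < >] [B [Q ( )] [B [Q ( )] [B [Q { }]]]]]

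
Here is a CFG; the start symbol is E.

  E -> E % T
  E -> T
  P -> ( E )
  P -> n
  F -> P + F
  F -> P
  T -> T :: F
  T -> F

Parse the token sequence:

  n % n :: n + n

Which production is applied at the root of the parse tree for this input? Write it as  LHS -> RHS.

E -> E % T

[E [E [T [F [P n]]]] % [T [T [F [P n]]] :: [F [P n] + [F [P n]]]]]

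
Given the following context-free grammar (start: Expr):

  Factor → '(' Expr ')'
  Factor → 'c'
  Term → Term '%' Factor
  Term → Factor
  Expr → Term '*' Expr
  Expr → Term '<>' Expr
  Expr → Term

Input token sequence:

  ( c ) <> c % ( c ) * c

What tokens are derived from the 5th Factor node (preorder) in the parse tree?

c

[Expr [Term [Factor ( [Expr [Term [Factor c]]] )]] <> [Expr [Term [Term [Factor c]] % [Factor ( [Expr [Term [Factor c]]] )]] * [Expr [Term [Factor c]]]]]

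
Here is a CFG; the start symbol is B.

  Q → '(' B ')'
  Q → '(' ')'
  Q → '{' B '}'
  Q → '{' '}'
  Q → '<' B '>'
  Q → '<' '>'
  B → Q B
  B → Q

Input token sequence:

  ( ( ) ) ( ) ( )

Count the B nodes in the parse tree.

4

[B [Q ( [B [Q ( )]] )] [B [Q ( )] [B [Q ( )]]]]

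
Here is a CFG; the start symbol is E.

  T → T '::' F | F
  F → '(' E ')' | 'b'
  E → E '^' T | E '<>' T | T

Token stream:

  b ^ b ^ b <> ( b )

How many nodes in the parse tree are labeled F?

5

[E [E [E [E [T [F b]]] ^ [T [F b]]] ^ [T [F b]]] <> [T [F ( [E [T [F b]]] )]]]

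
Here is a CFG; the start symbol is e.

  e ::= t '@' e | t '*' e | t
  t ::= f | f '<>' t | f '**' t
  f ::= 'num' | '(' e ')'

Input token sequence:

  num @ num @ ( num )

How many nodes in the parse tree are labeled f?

[e [t [f num]] @ [e [t [f num]] @ [e [t [f ( [e [t [f num]]] )]]]]]

4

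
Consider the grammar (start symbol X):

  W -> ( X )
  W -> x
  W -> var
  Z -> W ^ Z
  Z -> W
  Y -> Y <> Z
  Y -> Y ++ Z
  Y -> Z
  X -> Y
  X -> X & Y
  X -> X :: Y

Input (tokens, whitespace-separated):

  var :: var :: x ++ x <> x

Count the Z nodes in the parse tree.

5

[X [X [X [Y [Z [W var]]]] :: [Y [Z [W var]]]] :: [Y [Y [Y [Z [W x]]] ++ [Z [W x]]] <> [Z [W x]]]]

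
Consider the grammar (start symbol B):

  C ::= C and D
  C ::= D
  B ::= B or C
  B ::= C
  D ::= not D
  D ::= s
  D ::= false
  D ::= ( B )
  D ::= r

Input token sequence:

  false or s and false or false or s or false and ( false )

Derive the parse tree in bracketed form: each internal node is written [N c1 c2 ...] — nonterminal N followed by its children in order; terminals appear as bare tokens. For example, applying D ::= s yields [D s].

B
B or C
B or C or C
B or C or C or C
B or C or C or C or C
C or C or C or C or C
D or C or C or C or C
false or C or C or C or C
false or C and D or C or C or C
false or D and D or C or C or C
false or s and D or C or C or C
false or s and false or C or C or C
false or s and false or D or C or C
false or s and false or false or C or C
false or s and false or false or D or C
false or s and false or false or s or C
false or s and false or false or s or C and D
false or s and false or false or s or D and D
false or s and false or false or s or false and D
false or s and false or false or s or false and ( B )
false or s and false or false or s or false and ( C )
false or s and false or false or s or false and ( D )
false or s and false or false or s or false and ( false )

[B [B [B [B [B [C [D false]]] or [C [C [D s]] and [D false]]] or [C [D false]]] or [C [D s]]] or [C [C [D false]] and [D ( [B [C [D false]]] )]]]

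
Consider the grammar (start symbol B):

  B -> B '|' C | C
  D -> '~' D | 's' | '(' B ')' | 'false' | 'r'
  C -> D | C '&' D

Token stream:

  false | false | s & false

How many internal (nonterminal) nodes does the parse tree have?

[B [B [B [C [D false]]] | [C [D false]]] | [C [C [D s]] & [D false]]]

11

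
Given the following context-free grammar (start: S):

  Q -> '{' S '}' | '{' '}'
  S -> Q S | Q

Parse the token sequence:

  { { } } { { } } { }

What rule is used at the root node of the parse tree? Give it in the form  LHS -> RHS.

[S [Q { [S [Q { }]] }] [S [Q { [S [Q { }]] }] [S [Q { }]]]]

S -> Q S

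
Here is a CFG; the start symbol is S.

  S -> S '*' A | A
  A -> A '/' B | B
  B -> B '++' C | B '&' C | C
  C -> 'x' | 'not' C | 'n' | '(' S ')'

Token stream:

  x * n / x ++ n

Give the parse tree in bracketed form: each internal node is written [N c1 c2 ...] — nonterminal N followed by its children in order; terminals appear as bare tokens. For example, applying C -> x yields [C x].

[S [S [A [B [C x]]]] * [A [A [B [C n]]] / [B [B [C x]] ++ [C n]]]]

S
S * A
A * A
B * A
C * A
x * A
x * A / B
x * B / B
x * C / B
x * n / B
x * n / B ++ C
x * n / C ++ C
x * n / x ++ C
x * n / x ++ n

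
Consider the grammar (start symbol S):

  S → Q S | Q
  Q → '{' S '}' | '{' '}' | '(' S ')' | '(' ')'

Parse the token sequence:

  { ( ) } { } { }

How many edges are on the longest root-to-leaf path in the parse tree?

4

[S [Q { [S [Q ( )]] }] [S [Q { }] [S [Q { }]]]]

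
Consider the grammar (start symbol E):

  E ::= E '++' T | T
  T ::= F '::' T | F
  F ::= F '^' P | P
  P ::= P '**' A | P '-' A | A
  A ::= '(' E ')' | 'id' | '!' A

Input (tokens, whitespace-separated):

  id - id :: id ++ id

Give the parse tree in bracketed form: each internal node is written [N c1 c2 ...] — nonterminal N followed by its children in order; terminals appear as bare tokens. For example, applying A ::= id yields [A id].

[E [E [T [F [P [P [A id]] - [A id]]] :: [T [F [P [A id]]]]]] ++ [T [F [P [A id]]]]]

E
E ++ T
T ++ T
F :: T ++ T
P :: T ++ T
P - A :: T ++ T
A - A :: T ++ T
id - A :: T ++ T
id - id :: T ++ T
id - id :: F ++ T
id - id :: P ++ T
id - id :: A ++ T
id - id :: id ++ T
id - id :: id ++ F
id - id :: id ++ P
id - id :: id ++ A
id - id :: id ++ id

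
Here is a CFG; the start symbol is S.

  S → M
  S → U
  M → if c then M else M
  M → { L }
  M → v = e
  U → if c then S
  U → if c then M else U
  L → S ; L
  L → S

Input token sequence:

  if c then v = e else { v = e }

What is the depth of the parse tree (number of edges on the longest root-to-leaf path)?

6

[S [M if c then [M v = e] else [M { [L [S [M v = e]]] }]]]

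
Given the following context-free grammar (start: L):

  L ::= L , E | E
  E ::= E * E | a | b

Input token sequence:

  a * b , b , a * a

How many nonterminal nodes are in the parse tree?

[L [L [L [E [E a] * [E b]]] , [E b]] , [E [E a] * [E a]]]

10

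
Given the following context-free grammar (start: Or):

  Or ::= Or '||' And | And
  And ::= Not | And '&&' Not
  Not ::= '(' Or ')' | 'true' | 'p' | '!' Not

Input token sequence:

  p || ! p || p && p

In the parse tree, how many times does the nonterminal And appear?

4

[Or [Or [Or [And [Not p]]] || [And [Not ! [Not p]]]] || [And [And [Not p]] && [Not p]]]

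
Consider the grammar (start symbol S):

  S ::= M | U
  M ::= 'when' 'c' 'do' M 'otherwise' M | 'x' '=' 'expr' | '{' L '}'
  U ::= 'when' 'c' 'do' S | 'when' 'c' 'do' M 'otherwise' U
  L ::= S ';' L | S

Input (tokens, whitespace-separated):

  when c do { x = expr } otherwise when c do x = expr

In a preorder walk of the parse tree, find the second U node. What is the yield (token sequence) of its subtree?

[S [U when c do [M { [L [S [M x = expr]]] }] otherwise [U when c do [S [M x = expr]]]]]

when c do x = expr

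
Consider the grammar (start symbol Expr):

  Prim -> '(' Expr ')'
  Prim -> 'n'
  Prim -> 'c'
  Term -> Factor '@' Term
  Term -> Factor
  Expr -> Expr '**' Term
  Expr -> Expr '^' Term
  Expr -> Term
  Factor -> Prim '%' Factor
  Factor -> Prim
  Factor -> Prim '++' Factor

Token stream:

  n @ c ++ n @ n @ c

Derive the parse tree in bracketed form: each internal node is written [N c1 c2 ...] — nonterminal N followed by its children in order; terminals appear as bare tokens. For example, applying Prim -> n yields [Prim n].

[Expr [Term [Factor [Prim n]] @ [Term [Factor [Prim c] ++ [Factor [Prim n]]] @ [Term [Factor [Prim n]] @ [Term [Factor [Prim c]]]]]]]

Expr
Term
Factor @ Term
Prim @ Term
n @ Term
n @ Factor @ Term
n @ Prim ++ Factor @ Term
n @ c ++ Factor @ Term
n @ c ++ Prim @ Term
n @ c ++ n @ Term
n @ c ++ n @ Factor @ Term
n @ c ++ n @ Prim @ Term
n @ c ++ n @ n @ Term
n @ c ++ n @ n @ Factor
n @ c ++ n @ n @ Prim
n @ c ++ n @ n @ c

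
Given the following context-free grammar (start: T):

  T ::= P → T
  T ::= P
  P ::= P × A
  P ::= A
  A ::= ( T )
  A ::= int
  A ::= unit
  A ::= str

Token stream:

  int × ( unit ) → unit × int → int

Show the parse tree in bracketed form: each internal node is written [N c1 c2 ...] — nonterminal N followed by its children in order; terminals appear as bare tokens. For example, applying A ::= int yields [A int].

T
P → T
P × A → T
A × A → T
int × A → T
int × ( T ) → T
int × ( P ) → T
int × ( A ) → T
int × ( unit ) → T
int × ( unit ) → P → T
int × ( unit ) → P × A → T
int × ( unit ) → A × A → T
int × ( unit ) → unit × A → T
int × ( unit ) → unit × int → T
int × ( unit ) → unit × int → P
int × ( unit ) → unit × int → A
int × ( unit ) → unit × int → int

[T [P [P [A int]] × [A ( [T [P [A unit]]] )]] → [T [P [P [A unit]] × [A int]] → [T [P [A int]]]]]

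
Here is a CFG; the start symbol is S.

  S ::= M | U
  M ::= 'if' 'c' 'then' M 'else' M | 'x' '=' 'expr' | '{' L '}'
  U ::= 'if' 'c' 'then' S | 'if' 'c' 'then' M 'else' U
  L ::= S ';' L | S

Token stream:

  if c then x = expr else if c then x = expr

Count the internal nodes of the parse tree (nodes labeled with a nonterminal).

[S [U if c then [M x = expr] else [U if c then [S [M x = expr]]]]]

6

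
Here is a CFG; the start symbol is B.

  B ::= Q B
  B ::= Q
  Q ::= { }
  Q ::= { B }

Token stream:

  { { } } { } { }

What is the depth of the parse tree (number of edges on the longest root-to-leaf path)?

4

[B [Q { [B [Q { }]] }] [B [Q { }] [B [Q { }]]]]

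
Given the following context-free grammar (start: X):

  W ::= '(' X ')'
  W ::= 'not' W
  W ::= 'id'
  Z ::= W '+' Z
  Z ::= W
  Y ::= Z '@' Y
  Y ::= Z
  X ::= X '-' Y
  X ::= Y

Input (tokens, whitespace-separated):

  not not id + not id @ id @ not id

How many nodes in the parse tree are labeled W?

[X [Y [Z [W not [W not [W id]]] + [Z [W not [W id]]]] @ [Y [Z [W id]] @ [Y [Z [W not [W id]]]]]]]

8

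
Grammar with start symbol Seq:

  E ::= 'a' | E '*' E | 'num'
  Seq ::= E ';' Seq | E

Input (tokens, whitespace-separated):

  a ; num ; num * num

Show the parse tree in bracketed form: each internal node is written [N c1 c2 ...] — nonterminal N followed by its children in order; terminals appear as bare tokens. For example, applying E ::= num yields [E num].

Seq
E ; Seq
a ; Seq
a ; E ; Seq
a ; num ; Seq
a ; num ; E
a ; num ; E * E
a ; num ; num * E
a ; num ; num * num

[Seq [E a] ; [Seq [E num] ; [Seq [E [E num] * [E num]]]]]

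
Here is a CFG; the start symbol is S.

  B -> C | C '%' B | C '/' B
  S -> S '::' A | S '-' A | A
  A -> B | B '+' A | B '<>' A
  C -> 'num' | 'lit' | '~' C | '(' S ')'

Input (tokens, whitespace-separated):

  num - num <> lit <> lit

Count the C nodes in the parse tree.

4

[S [S [A [B [C num]]]] - [A [B [C num]] <> [A [B [C lit]] <> [A [B [C lit]]]]]]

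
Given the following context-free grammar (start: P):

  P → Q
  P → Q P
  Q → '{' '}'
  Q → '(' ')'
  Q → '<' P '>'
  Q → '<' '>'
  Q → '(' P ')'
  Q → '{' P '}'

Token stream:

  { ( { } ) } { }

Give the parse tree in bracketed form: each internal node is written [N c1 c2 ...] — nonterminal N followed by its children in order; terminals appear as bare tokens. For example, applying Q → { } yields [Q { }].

P
Q P
{ P } P
{ Q } P
{ ( P ) } P
{ ( Q ) } P
{ ( { } ) } P
{ ( { } ) } Q
{ ( { } ) } { }

[P [Q { [P [Q ( [P [Q { }]] )]] }] [P [Q { }]]]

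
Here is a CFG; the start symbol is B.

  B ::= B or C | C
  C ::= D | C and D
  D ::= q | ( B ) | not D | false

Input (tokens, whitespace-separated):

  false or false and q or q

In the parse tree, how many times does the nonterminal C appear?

[B [B [B [C [D false]]] or [C [C [D false]] and [D q]]] or [C [D q]]]

4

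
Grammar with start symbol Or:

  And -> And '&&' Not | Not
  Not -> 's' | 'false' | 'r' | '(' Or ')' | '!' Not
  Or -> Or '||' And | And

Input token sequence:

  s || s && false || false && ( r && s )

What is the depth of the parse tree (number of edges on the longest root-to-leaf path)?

7

[Or [Or [Or [And [Not s]]] || [And [And [Not s]] && [Not false]]] || [And [And [Not false]] && [Not ( [Or [And [And [Not r]] && [Not s]]] )]]]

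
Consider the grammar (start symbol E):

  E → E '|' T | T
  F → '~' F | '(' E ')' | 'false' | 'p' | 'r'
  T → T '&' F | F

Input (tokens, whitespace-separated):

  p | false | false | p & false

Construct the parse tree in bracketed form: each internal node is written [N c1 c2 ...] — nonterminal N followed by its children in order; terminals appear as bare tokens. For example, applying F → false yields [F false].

E
E | T
E | T | T
E | T | T | T
T | T | T | T
F | T | T | T
p | T | T | T
p | F | T | T
p | false | T | T
p | false | F | T
p | false | false | T
p | false | false | T & F
p | false | false | F & F
p | false | false | p & F
p | false | false | p & false

[E [E [E [E [T [F p]]] | [T [F false]]] | [T [F false]]] | [T [T [F p]] & [F false]]]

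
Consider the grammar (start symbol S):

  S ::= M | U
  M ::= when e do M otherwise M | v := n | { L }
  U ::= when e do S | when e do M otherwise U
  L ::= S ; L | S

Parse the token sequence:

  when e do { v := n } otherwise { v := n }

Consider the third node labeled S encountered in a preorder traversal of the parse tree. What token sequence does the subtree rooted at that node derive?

v := n

[S [M when e do [M { [L [S [M v := n]]] }] otherwise [M { [L [S [M v := n]]] }]]]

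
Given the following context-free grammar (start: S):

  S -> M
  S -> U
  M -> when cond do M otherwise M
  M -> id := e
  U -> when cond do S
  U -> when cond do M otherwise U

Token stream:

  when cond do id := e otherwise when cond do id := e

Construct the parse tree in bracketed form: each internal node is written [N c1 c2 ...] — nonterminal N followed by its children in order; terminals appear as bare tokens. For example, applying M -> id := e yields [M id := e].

S
U
when cond do M otherwise U
when cond do id := e otherwise U
when cond do id := e otherwise when cond do S
when cond do id := e otherwise when cond do M
when cond do id := e otherwise when cond do id := e

[S [U when cond do [M id := e] otherwise [U when cond do [S [M id := e]]]]]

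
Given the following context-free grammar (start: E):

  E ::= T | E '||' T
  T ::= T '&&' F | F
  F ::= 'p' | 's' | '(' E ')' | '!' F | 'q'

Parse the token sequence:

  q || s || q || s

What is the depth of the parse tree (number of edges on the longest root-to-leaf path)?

6

[E [E [E [E [T [F q]]] || [T [F s]]] || [T [F q]]] || [T [F s]]]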